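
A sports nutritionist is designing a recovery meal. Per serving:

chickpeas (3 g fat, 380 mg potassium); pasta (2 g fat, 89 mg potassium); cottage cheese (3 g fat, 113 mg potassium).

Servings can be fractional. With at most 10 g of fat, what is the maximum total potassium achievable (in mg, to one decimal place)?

1266.7 mg

Potassium per g fat: chickpeas 126.7, pasta 44.5, cottage cheese 37.67.
With no serving limits, spend the whole fat allowance on chickpeas: 10 g / 3 g × 380 mg = 1266.7 mg.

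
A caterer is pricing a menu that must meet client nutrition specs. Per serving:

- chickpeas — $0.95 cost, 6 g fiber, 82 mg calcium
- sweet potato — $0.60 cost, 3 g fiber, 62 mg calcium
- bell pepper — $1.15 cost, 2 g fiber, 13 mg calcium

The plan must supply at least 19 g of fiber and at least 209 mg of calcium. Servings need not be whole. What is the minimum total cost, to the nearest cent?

With two linear requirements the optimum uses one or two foods; enumerate the corners.
chickpeas only: max(19/6, 209/82) = 3.167 servings → $3.01.
sweet potato only: max(19/3, 209/62) = 6.333 servings → $3.80.
bell pepper only: max(19/2, 209/13) = 16.08 servings → $18.49.
chickpeas + sweet potato: intersection lies outside the first quadrant.
chickpeas + bell pepper with both tight: 1.988 servings and 3.535 servings → $5.95.
sweet potato + bell pepper with both tight: 2.012 servings and 6.482 servings → $8.66.
The minimum over all feasible corners is $3.01.

$3.01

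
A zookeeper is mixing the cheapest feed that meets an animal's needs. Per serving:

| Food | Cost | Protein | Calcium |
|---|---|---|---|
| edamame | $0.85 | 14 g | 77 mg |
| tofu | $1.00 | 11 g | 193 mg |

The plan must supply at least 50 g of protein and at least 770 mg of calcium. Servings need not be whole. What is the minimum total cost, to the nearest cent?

$4.28

At the optimum either one food covers both requirements or two foods hit both targets exactly; no other combination can be cheaper.
edamame only: max(50/14, 770/77) = 10 servings → $8.50.
tofu only: max(50/11, 770/193) = 4.545 servings → $4.55.
edamame + tofu with both tight: 0.6361 servings and 3.736 servings → $4.28.
The minimum over all feasible corners is $4.28.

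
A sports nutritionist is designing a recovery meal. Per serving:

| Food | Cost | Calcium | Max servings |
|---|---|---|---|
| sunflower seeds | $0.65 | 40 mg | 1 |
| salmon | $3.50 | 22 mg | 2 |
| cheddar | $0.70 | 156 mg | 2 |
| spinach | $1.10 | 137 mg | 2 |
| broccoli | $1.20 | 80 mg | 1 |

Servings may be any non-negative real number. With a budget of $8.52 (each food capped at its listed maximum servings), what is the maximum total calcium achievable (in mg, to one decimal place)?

Calcium per dollar: cheddar 222.9, spinach 124.5, broccoli 66.67, sunflower seeds 61.54, salmon 6.286.
Take 2 servings of cheddar: spends $1.40, +312.0 mg calcium (running total 312.0 mg).
Take 2 servings of spinach: spends $2.20, +274.0 mg calcium (running total 586.0 mg).
Take 1 serving of broccoli: spends $1.20, +80.0 mg calcium (running total 666.0 mg).
Take 1 serving of sunflower seeds: spends $0.65, +40.0 mg calcium (running total 706.0 mg).
Take 0.8771 servings of salmon: spends $3.07, +19.3 mg calcium (running total 725.3 mg).
Filling greedily by calcium-per-dollar is optimal for one linear limit, giving 725.3 mg.

725.3 mg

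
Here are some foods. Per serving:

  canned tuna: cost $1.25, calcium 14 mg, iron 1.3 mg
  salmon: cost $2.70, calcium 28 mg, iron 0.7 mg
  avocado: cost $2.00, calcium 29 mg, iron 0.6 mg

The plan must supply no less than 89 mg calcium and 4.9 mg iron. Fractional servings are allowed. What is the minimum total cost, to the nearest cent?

A basic optimal solution has at most two foods positive. Try each food alone and each pair with both targets met exactly.
canned tuna only: max(89/14, 4.9/1.3) = 6.357 servings → $7.95.
salmon only: max(89/28, 4.9/0.7) = 7 servings → $18.90.
avocado only: max(89/29, 4.9/0.6) = 8.167 servings → $16.33.
canned tuna + salmon with both tight: 2.816 servings and 1.771 servings → $8.30.
canned tuna + avocado with both tight: 3.027 servings and 1.608 servings → $7.00.
salmon + avocado: intersection lies outside the first quadrant.
So the least-cost plan costs $7.00.

$7.00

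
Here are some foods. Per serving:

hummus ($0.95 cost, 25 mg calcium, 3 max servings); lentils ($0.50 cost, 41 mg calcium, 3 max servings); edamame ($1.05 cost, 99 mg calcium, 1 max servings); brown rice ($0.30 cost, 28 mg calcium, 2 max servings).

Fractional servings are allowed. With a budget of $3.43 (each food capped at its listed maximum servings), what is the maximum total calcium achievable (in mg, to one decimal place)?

285.4 mg

Calcium per dollar: edamame 94.29, brown rice 93.33, lentils 82, hummus 26.32.
Take 1 serving of edamame: spends $1.05, +99.0 mg calcium (running total 99.0 mg).
Take 2 servings of brown rice: spends $0.60, +56.0 mg calcium (running total 155.0 mg).
Take 3 servings of lentils: spends $1.50, +123.0 mg calcium (running total 278.0 mg).
Take 0.2947 servings of hummus: spends $0.28, +7.4 mg calcium (running total 285.4 mg).
Filling greedily by calcium-per-dollar is optimal for one linear limit, giving 285.4 mg.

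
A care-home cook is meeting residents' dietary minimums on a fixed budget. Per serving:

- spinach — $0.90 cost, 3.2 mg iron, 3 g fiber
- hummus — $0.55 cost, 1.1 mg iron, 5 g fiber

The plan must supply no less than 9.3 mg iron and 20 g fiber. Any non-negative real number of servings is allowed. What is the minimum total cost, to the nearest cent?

$3.30

The cheapest plan sits at a corner of the feasible region — with two constraints it uses at most two foods.
spinach only: max(9.3/3.2, 20/3) = 6.667 servings → $6.00.
hummus only: max(9.3/1.1, 20/5) = 8.455 servings → $4.65.
spinach + hummus with both tight: 1.929 servings and 2.843 servings → $3.30.
The minimum over all feasible corners is $3.30.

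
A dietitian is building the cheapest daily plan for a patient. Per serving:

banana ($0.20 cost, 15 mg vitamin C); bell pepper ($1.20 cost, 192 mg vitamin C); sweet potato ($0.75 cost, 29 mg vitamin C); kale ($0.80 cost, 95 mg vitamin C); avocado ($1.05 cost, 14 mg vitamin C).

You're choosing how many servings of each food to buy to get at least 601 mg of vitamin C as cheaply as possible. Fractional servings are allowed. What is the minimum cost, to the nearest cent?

Cost per mg of vitamin C: bell pepper $0.0063, kale $0.0084, banana $0.0133, sweet potato $0.0259, avocado $0.0750.
With no serving limits, use only bell pepper: 601 mg / 192 mg = 3.13 servings × $1.20 = $3.76.

$3.76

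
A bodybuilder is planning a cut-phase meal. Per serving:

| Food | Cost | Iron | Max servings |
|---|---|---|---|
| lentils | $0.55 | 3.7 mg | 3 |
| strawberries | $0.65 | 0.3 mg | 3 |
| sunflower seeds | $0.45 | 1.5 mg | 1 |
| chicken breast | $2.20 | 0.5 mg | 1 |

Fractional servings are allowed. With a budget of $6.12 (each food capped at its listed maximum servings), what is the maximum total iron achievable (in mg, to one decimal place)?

14.0 mg

Iron per dollar: lentils 6.727, sunflower seeds 3.333, strawberries 0.4615, chicken breast 0.2273.
Take 3 servings of lentils: spends $1.65, +11.1 mg iron (running total 11.1 mg).
Take 1 serving of sunflower seeds: spends $0.45, +1.5 mg iron (running total 12.6 mg).
Take 3 servings of strawberries: spends $1.95, +0.9 mg iron (running total 13.5 mg).
Take 0.9409 servings of chicken breast: spends $2.07, +0.5 mg iron (running total 14.0 mg).
Filling greedily by iron-per-dollar is optimal for one linear limit, giving 14.0 mg.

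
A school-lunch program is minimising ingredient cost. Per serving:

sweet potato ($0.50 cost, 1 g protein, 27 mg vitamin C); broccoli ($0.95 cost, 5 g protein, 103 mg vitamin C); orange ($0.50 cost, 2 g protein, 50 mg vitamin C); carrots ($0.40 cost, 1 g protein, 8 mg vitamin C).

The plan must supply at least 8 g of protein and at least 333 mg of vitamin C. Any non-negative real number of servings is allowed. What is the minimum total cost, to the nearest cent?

sweet potato only: max(8/1, 333/27) = 12.33 servings → $6.17.
broccoli only: max(8/5, 333/103) = 3.233 servings → $3.07.
orange only: max(8/2, 333/50) = 6.66 servings → $3.33.
carrots only: max(8/1, 333/8) = 41.62 servings → $16.65.
sweet potato + broccoli: intersection lies outside the first quadrant.
sweet potato + orange: intersection lies outside the first quadrant.
sweet potato + carrots: intersection lies outside the first quadrant.
broccoli + orange with both targets exact would need a negative amount; discard.
broccoli + carrots with both targets exact would need a negative amount; discard.
orange + carrots: the both-tight solution has a negative serving — not a feasible corner.
So the least-cost plan costs $3.07.

$3.07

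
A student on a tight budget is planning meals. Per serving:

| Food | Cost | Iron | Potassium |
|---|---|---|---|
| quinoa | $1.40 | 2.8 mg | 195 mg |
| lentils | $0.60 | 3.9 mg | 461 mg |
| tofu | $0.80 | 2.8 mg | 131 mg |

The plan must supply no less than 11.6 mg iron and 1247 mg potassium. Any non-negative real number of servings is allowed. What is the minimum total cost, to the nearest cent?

Compare the cost at each extreme point of the feasible region.
quinoa only: max(11.6/2.8, 1247/195) = 6.395 servings → $8.95.
lentils only: max(11.6/3.9, 1247/461) = 2.974 servings → $1.78.
tofu only: max(11.6/2.8, 1247/131) = 9.519 servings → $7.62.
quinoa + lentils with both tight: 0.9133 servings and 2.319 servings → $2.67.
quinoa + tofu with both targets exact would need a negative amount; discard.
lentils + tofu with both tight: 2.529 servings and 0.621 servings → $2.01.
The minimum over all feasible corners is $1.78.

$1.78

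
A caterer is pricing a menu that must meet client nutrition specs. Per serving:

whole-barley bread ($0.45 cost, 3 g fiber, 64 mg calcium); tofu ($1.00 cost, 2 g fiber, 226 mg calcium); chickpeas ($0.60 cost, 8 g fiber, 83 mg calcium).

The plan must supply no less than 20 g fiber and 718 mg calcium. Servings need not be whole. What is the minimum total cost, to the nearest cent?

For a min-cost LP with two ≥-constraints, a basic feasible solution has at most two positive variables.
whole-barley bread only: max(20/3, 718/64) = 11.22 servings → $5.05.
tofu only: max(20/2, 718/226) = 10 servings → $10.00.
chickpeas only: max(20/8, 718/83) = 8.651 servings → $5.19.
whole-barley bread + tofu with both tight: 5.607 servings and 1.589 servings → $4.11.
whole-barley bread + chickpeas: the both-tight solution has a negative serving — not a feasible corner.
tofu + chickpeas with both tight: 2.487 servings and 1.878 servings → $3.61.
So the least-cost plan costs $3.61.

$3.61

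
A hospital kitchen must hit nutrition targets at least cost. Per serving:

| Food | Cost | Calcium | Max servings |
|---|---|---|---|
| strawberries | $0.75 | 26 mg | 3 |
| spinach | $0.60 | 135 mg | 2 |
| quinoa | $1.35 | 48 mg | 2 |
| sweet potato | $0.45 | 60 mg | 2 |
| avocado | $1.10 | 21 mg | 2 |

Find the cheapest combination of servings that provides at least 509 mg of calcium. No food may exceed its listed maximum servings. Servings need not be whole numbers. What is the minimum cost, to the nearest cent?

Cost per mg of calcium: spinach $0.0044, sweet potato $0.0075, quinoa $0.0281, strawberries $0.0288, avocado $0.0524.
Take 2 servings of spinach: +270.0 mg calcium for $1.20 (total $1.20, still need 239.0 mg).
Take 2 servings of sweet potato: +120.0 mg calcium for $0.90 (total $2.10, still need 119.0 mg).
Take 2 servings of quinoa: +96.0 mg calcium for $2.70 (total $4.80, still need 23.0 mg).
Take 0.8846 servings of strawberries: +23.0 mg calcium for $0.66 (total $5.46, still need 0.0 mg).
Filling from the cheapest source first is optimal under one linear minimum: $5.46.

$5.46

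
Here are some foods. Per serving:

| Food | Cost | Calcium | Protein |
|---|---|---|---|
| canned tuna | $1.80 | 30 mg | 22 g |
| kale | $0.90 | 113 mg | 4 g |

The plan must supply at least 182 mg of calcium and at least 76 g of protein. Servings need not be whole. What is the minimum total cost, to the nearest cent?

$6.64

The cheapest plan sits at a corner of the feasible region — with two constraints it uses at most two foods.
canned tuna only: max(182/30, 76/22) = 6.067 servings → $10.92.
kale only: max(182/113, 76/4) = 19 servings → $17.10.
canned tuna + kale with both tight: 3.322 servings and 0.7287 servings → $6.64.
The minimum over all feasible corners is $6.64.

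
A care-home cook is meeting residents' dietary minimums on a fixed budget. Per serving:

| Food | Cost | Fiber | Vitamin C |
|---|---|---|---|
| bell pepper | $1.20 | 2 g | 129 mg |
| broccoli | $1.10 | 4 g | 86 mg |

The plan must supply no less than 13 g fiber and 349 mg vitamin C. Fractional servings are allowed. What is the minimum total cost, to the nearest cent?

Compare the cost at each extreme point of the feasible region.
bell pepper only: max(13/2, 349/129) = 6.5 servings → $7.80.
broccoli only: max(13/4, 349/86) = 4.058 servings → $4.46.
bell pepper + broccoli with both tight: 0.8081 servings and 2.846 servings → $4.10.
So the least-cost plan costs $4.10.

$4.10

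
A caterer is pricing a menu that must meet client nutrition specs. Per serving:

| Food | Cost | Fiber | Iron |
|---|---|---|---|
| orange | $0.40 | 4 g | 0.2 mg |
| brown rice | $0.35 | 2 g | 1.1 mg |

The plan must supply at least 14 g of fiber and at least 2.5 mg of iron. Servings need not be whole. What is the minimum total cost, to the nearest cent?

Minimising a linear cost over {fiber ≥ 14, iron ≥ 2.5, servings ≥ 0} — the optimum is at a vertex, using one or two foods.
orange only: max(14/4, 2.5/0.2) = 12.5 servings → $5.00.
brown rice only: max(14/2, 2.5/1.1) = 7 servings → $2.45.
orange + brown rice with both tight: 2.6 servings and 1.8 servings → $1.67.
Cheapest feasible corner: $1.67.

$1.67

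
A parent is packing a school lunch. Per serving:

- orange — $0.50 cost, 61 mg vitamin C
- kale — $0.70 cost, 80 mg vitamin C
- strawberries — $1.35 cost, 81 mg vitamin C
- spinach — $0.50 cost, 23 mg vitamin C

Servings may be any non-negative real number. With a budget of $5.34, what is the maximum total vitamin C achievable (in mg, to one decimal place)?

651.5 mg

Vitamin C per dollar: orange 122, kale 114.3, strawberries 60, spinach 46.
With no serving limits, spend the whole cost allowance on orange: $5.34 / $0.50 × 61 mg = 651.5 mg.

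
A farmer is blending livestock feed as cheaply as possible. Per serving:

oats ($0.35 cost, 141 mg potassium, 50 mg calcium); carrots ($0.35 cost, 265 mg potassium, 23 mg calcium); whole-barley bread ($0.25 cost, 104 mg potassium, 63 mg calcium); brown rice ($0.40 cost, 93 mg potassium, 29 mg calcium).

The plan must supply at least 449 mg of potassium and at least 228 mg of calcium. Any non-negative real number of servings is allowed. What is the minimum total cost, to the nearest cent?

oats only: max(449/141, 228/50) = 4.56 servings → $1.60.
carrots only: max(449/265, 228/23) = 9.913 servings → $3.47.
whole-barley bread only: max(449/104, 228/63) = 4.317 servings → $1.08.
brown rice only: max(449/93, 228/29) = 7.862 servings → $3.14.
oats + carrots with both targets exact would need a negative amount; discard.
oats + whole-barley bread with both tight: 1.242 servings and 2.633 servings → $1.09.
oats + brown rice with both targets exact would need a negative amount; discard.
carrots + whole-barley bread with both tight: 0.3199 servings and 3.502 servings → $0.99.
carrots + brown rice: intersection lies outside the first quadrant.
whole-barley bread + brown rice with both tight: 2.878 servings and 1.609 servings → $1.36.
Cheapest feasible corner: $0.99.

$0.99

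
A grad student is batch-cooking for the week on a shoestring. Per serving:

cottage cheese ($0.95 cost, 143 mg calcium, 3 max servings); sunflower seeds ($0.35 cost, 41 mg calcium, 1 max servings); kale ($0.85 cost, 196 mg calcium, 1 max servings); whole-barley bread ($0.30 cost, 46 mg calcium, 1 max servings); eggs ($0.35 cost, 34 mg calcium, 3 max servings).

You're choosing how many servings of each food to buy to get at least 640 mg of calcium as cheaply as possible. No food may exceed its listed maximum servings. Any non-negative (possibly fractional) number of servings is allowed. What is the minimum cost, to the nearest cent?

$3.79

Cost per mg of calcium: kale $0.0043, whole-barley bread $0.0065, cottage cheese $0.0066, sunflower seeds $0.0085, eggs $0.0103.
Take 1 serving of kale: +196.0 mg calcium for $0.85 (total $0.85, still need 444.0 mg).
Take 1 serving of whole-barley bread: +46.0 mg calcium for $0.30 (total $1.15, still need 398.0 mg).
Take 2.783 servings of cottage cheese: +398.0 mg calcium for $2.64 (total $3.79, still need 0.0 mg).
Greedy by cheapest-per-mg is optimal for a single linear constraint, so the minimum cost is $3.79.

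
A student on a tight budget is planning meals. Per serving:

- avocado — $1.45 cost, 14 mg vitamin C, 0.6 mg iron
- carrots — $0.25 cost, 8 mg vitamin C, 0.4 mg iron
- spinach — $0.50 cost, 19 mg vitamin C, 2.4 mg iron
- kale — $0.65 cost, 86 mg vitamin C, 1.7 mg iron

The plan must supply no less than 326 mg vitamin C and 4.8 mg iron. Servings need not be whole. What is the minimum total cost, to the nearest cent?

avocado only: max(326/14, 4.8/0.6) = 23.29 servings → $33.76.
carrots only: max(326/8, 4.8/0.4) = 40.75 servings → $10.19.
spinach only: max(326/19, 4.8/2.4) = 17.16 servings → $8.58.
kale only: max(326/86, 4.8/1.7) = 3.791 servings → $2.46.
avocado + carrots with both targets exact would need a negative amount; discard.
avocado + spinach: the both-tight solution has a negative serving — not a feasible corner.
avocado + kale: the both-tight solution has a negative serving — not a feasible corner.
carrots + spinach with both targets exact would need a negative amount; discard.
carrots + kale with both targets exact would need a negative amount; discard.
spinach + kale: intersection lies outside the first quadrant.
Cheapest feasible corner: $2.46.

$2.46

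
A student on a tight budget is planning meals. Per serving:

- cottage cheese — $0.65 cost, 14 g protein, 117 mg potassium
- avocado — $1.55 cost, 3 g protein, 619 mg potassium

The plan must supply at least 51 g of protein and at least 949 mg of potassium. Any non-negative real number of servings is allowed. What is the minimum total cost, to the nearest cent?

$3.61

At the optimum either one food covers both requirements or two foods hit both targets exactly; no other combination can be cheaper.
cottage cheese only: max(51/14, 949/117) = 8.111 servings → $5.27.
avocado only: max(51/3, 949/619) = 17 servings → $26.35.
cottage cheese + avocado with both tight: 3.454 servings and 0.8802 servings → $3.61.
The minimum over all feasible corners is $3.61.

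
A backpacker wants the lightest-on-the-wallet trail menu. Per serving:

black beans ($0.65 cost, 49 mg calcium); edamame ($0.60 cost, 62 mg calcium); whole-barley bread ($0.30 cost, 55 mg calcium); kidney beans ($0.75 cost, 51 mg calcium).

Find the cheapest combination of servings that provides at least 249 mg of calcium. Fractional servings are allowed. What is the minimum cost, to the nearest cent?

Cost per mg of calcium: whole-barley bread $0.0055, edamame $0.0097, black beans $0.0133, kidney beans $0.0147.
With no serving limits, use only whole-barley bread: 249 mg / 55 mg = 4.527 servings × $0.30 = $1.36.

$1.36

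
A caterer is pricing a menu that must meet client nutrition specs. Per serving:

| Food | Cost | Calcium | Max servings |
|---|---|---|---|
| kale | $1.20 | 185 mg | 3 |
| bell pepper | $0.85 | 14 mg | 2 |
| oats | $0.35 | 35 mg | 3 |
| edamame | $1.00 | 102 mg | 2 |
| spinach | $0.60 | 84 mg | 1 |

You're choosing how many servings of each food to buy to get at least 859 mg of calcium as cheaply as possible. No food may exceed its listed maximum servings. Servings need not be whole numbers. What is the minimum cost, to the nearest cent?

Cost per mg of calcium: kale $0.0065, spinach $0.0071, edamame $0.0098, oats $0.0100, bell pepper $0.0607.
Take 3 servings of kale: +555.0 mg calcium for $3.60 (total $3.60, still need 304.0 mg).
Take 1 serving of spinach: +84.0 mg calcium for $0.60 (total $4.20, still need 220.0 mg).
Take 2 servings of edamame: +204.0 mg calcium for $2.00 (total $6.20, still need 16.0 mg).
Take 0.4571 servings of oats: +16.0 mg calcium for $0.16 (total $6.36, still need 0.0 mg).
Greedy by cheapest-per-mg is optimal for a single linear constraint, so the minimum cost is $6.36.

$6.36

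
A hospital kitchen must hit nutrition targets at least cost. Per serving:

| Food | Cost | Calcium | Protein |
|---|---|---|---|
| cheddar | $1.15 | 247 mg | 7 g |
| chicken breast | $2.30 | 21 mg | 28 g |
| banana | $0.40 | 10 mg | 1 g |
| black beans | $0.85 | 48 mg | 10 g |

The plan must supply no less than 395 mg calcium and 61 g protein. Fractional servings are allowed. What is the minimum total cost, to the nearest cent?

An LP optimum is at a vertex; with two nutrient constraints at most two foods are used. Check each candidate.
cheddar only: max(395/247, 61/7) = 8.714 servings → $10.02.
chicken breast only: max(395/21, 61/28) = 18.81 servings → $43.26.
banana only: max(395/10, 61/1) = 61 servings → $24.40.
black beans only: max(395/48, 61/10) = 8.229 servings → $6.99.
cheddar + chicken breast with both tight: 1.445 servings and 1.817 servings → $5.84.
cheddar + banana: intersection lies outside the first quadrant.
cheddar + black beans with both tight: 0.4789 servings and 5.765 servings → $5.45.
chicken breast + banana with both tight: 0.8301 servings and 37.76 servings → $17.01.
chicken breast + black beans: the both-tight solution has a negative serving — not a feasible corner.
banana + black beans with both tight: 19.65 servings and 4.135 servings → $11.38.
The minimum over all feasible corners is $5.45.

$5.45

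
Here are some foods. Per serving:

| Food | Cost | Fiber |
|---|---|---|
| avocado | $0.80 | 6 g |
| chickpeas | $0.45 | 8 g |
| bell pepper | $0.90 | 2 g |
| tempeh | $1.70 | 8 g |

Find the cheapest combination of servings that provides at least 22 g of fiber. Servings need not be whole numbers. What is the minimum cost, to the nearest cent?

Cost per g of fiber: chickpeas $0.0563, avocado $0.1333, tempeh $0.2125, bell pepper $0.4500.
With no serving limits, use only chickpeas: 22 g / 8 g = 2.75 servings × $0.45 = $1.24.

$1.24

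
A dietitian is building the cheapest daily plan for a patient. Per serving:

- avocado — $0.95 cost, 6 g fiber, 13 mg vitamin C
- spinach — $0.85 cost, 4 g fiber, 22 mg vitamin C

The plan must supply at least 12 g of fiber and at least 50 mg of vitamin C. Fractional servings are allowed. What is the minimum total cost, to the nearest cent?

$2.29

An LP optimum is at a vertex; with two nutrient constraints at most two foods are used. Check each candidate.
avocado only: max(12/6, 50/13) = 3.846 servings → $3.65.
spinach only: max(12/4, 50/22) = 3 servings → $2.55.
avocado + spinach with both tight: 0.8 servings and 1.8 servings → $2.29.
The minimum over all feasible corners is $2.29.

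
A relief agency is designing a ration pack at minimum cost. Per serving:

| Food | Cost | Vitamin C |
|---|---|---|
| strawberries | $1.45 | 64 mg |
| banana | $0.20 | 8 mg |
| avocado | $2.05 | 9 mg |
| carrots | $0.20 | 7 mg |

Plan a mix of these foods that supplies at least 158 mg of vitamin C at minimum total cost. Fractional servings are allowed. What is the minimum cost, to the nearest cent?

Cost per mg of vitamin C: strawberries $0.0227, banana $0.0250, carrots $0.0286, avocado $0.2278.
With no serving limits, use only strawberries: 158 mg / 64 mg = 2.469 servings × $1.45 = $3.58.

$3.58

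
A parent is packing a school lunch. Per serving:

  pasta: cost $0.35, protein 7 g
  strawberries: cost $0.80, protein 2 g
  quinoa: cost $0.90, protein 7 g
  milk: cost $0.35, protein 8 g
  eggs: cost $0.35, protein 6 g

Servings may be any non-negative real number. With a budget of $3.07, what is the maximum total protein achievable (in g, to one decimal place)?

Protein per dollar: milk 22.86, pasta 20, eggs 17.14, quinoa 7.778, strawberries 2.5.
With no serving limits, spend the whole cost allowance on milk: $3.07 / $0.35 × 8 g = 70.2 g.

70.2 g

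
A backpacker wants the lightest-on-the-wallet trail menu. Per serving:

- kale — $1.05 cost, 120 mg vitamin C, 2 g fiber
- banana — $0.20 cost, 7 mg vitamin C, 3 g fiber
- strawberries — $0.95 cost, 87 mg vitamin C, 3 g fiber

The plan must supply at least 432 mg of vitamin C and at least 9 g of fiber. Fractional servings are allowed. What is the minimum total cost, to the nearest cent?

$3.87

Minimising a linear cost over {vitamin C ≥ 432, fiber ≥ 9, servings ≥ 0} — the optimum is at a vertex, using one or two foods.
kale only: max(432/120, 9/2) = 4.5 servings → $4.72.
banana only: max(432/7, 9/3) = 61.71 servings → $12.34.
strawberries only: max(432/87, 9/3) = 4.966 servings → $4.72.
kale + banana with both tight: 3.564 servings and 0.6243 servings → $3.87.
kale + strawberries with both tight: 2.758 servings and 1.161 servings → $4.00.
banana + strawberries: the both-tight solution has a negative serving — not a feasible corner.
The minimum over all feasible corners is $3.87.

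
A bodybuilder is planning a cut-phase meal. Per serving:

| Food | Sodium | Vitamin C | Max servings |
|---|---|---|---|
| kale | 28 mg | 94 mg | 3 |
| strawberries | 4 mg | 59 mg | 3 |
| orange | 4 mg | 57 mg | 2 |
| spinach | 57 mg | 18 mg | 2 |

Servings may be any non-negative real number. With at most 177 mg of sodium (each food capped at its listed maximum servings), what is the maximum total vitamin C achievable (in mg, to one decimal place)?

596.1 mg

Vitamin C per mg sodium: strawberries 14.75, orange 14.25, kale 3.357, spinach 0.3158.
Take 3 servings of strawberries: uses 12 mg sodium, +177.0 mg vitamin C (running total 177.0 mg).
Take 2 servings of orange: uses 8 mg sodium, +114.0 mg vitamin C (running total 291.0 mg).
Take 3 servings of kale: uses 84 mg sodium, +282.0 mg vitamin C (running total 573.0 mg).
Take 1.281 servings of spinach: uses 73 mg sodium, +23.1 mg vitamin C (running total 596.1 mg).
Greedy by best ratio exhausts the sodium allowance optimally: 596.1 mg.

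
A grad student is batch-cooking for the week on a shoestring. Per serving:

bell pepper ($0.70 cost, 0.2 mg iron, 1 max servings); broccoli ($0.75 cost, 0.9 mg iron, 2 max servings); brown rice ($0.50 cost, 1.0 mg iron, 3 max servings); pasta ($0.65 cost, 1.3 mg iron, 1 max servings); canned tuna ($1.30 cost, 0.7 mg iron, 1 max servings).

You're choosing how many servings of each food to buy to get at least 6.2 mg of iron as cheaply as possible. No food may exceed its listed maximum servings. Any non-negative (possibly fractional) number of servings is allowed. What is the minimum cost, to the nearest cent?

$3.84

Cost per mg of iron: brown rice $0.5000, pasta $0.5000, broccoli $0.8333, canned tuna $1.8571, bell pepper $3.5000.
Take 3 servings of brown rice: +3.0 mg iron for $1.50 (total $1.50, still need 3.2 mg).
Take 1 serving of pasta: +1.3 mg iron for $0.65 (total $2.15, still need 1.9 mg).
Take 2 servings of broccoli: +1.8 mg iron for $1.50 (total $3.65, still need 0.1 mg).
Take 0.1429 servings of canned tuna: +0.1 mg iron for $0.19 (total $3.84, still need 0.0 mg).
Greedy by cheapest-per-mg is optimal for a single linear constraint, so the minimum cost is $3.84.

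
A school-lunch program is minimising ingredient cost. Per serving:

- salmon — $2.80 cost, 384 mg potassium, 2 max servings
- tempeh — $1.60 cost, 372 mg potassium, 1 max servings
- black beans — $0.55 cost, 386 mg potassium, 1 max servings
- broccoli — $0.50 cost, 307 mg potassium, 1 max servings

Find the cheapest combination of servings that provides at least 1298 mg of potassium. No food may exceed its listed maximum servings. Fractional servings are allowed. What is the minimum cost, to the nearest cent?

$4.35

Cost per mg of potassium: black beans $0.0014, broccoli $0.0016, tempeh $0.0043, salmon $0.0073.
Take 1 serving of black beans: +386.0 mg potassium for $0.55 (total $0.55, still need 912.0 mg).
Take 1 serving of broccoli: +307.0 mg potassium for $0.50 (total $1.05, still need 605.0 mg).
Take 1 serving of tempeh: +372.0 mg potassium for $1.60 (total $2.65, still need 233.0 mg).
Take 0.6068 servings of salmon: +233.0 mg potassium for $1.70 (total $4.35, still need 0.0 mg).
Filling from the cheapest source first is optimal under one linear minimum: $4.35.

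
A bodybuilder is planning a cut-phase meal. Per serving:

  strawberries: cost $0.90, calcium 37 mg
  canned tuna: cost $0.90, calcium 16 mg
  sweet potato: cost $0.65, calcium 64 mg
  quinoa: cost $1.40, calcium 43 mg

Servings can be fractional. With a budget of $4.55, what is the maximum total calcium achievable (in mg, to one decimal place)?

Calcium per dollar: sweet potato 98.46, strawberries 41.11, quinoa 30.71, canned tuna 17.78.
With no serving limits, spend the whole cost allowance on sweet potato: $4.55 / $0.65 × 64 mg = 448.0 mg.

448.0 mg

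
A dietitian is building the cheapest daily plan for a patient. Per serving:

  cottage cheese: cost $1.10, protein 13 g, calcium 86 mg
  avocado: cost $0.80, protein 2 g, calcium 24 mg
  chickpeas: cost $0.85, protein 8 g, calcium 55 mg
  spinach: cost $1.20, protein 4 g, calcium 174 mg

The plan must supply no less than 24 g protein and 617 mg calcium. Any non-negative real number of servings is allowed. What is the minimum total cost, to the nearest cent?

Compare the cost at each extreme point of the feasible region.
cottage cheese only: max(24/13, 617/86) = 7.174 servings → $7.89.
avocado only: max(24/2, 617/24) = 25.71 servings → $20.57.
chickpeas only: max(24/8, 617/55) = 11.22 servings → $9.54.
spinach only: max(24/4, 617/174) = 6 servings → $7.20.
cottage cheese + avocado: the both-tight solution has a negative serving — not a feasible corner.
cottage cheese + chickpeas: the both-tight solution has a negative serving — not a feasible corner.
cottage cheese + spinach with both tight: 0.8905 servings and 3.106 servings → $4.71.
avocado + chickpeas: intersection lies outside the first quadrant.
avocado + spinach with both tight: 6.778 servings and 2.611 servings → $8.56.
chickpeas + spinach with both tight: 1.457 servings and 3.085 servings → $4.94.
The minimum over all feasible corners is $4.71.

$4.71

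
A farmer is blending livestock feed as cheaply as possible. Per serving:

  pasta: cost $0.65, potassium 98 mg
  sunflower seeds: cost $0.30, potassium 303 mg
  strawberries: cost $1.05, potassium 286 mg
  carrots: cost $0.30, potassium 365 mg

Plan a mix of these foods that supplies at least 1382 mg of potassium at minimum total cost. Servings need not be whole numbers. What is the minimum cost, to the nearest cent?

Cost per mg of potassium: carrots $0.0008, sunflower seeds $0.0010, strawberries $0.0037, pasta $0.0066.
With no serving limits, use only carrots: 1382 mg / 365 mg = 3.786 servings × $0.30 = $1.14.

$1.14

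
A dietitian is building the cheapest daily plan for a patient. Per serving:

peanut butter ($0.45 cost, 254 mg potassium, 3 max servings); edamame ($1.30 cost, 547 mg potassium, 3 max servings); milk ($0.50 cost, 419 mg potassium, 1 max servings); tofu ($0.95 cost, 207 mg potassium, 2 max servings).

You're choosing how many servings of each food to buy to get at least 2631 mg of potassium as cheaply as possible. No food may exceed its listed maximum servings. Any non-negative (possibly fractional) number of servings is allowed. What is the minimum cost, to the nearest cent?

Cost per mg of potassium: milk $0.0012, peanut butter $0.0018, edamame $0.0024, tofu $0.0046.
Take 1 serving of milk: +419.0 mg potassium for $0.50 (total $0.50, still need 2212.0 mg).
Take 3 servings of peanut butter: +762.0 mg potassium for $1.35 (total $1.85, still need 1450.0 mg).
Take 2.651 servings of edamame: +1450.0 mg potassium for $3.45 (total $5.30, still need 0.0 mg).
Greedy by cheapest-per-mg is optimal for a single linear constraint, so the minimum cost is $5.30.

$5.30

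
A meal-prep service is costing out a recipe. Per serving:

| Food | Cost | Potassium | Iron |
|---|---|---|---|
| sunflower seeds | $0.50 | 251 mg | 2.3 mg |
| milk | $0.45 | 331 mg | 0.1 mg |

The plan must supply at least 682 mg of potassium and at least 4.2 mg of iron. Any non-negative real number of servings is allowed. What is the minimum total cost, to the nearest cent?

The cheapest plan sits at a corner of the feasible region — with two constraints it uses at most two foods.
sunflower seeds only: max(682/251, 4.2/2.3) = 2.717 servings → $1.36.
milk only: max(682/331, 4.2/0.1) = 42 servings → $18.90.
sunflower seeds + milk with both tight: 1.796 servings and 0.6987 servings → $1.21.
So the least-cost plan costs $1.21.

$1.21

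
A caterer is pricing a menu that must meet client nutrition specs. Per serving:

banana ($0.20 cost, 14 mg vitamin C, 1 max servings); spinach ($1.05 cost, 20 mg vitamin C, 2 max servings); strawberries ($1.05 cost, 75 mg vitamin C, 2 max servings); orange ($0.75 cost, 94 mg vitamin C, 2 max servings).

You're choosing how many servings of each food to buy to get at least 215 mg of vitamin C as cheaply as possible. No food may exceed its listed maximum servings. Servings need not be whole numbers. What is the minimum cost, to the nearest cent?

Cost per mg of vitamin C: orange $0.0080, strawberries $0.0140, banana $0.0143, spinach $0.0525.
Take 2 servings of orange: +188.0 mg vitamin C for $1.50 (total $1.50, still need 27.0 mg).
Take 0.36 servings of strawberries: +27.0 mg vitamin C for $0.38 (total $1.88, still need 0.0 mg).
Greedy by cheapest-per-mg is optimal for a single linear constraint, so the minimum cost is $1.88.

$1.88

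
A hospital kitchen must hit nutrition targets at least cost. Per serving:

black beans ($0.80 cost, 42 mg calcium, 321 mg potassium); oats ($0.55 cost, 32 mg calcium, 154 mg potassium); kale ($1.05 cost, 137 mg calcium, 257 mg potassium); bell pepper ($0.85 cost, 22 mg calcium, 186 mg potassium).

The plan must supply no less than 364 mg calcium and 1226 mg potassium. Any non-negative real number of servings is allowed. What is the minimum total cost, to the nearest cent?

$3.86

Check every corner: each single food scaled to meet both minima, and each pair solved so both constraints bind.
black beans only: max(364/42, 1226/321) = 8.667 servings → $6.93.
oats only: max(364/32, 1226/154) = 11.38 servings → $6.26.
kale only: max(364/137, 1226/257) = 4.77 servings → $5.01.
bell pepper only: max(364/22, 1226/186) = 16.55 servings → $14.06.
black beans + oats: the both-tight solution has a negative serving — not a feasible corner.
black beans + kale with both tight: 2.243 servings and 1.969 servings → $3.86.
black beans + bell pepper: intersection lies outside the first quadrant.
oats + kale with both tight: 5.78 servings and 1.307 servings → $4.55.
oats + bell pepper: the both-tight solution has a negative serving — not a feasible corner.
kale + bell pepper with both tight: 2.054 servings and 3.753 servings → $5.35.
Cheapest feasible corner: $3.86.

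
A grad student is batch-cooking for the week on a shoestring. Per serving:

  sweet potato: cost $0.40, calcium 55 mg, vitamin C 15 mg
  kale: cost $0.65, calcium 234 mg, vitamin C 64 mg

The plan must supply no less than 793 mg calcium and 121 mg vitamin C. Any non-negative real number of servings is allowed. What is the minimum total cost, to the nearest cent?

This is a tiny linear program; its minimum lies at a vertex of the feasible set. List the vertices and price them.
sweet potato only: max(793/55, 121/15) = 14.42 servings → $5.77.
kale only: max(793/234, 121/64) = 3.389 servings → $2.20.
sweet potato + kale with both targets exact would need a negative amount; discard.
So the least-cost plan costs $2.20.

$2.20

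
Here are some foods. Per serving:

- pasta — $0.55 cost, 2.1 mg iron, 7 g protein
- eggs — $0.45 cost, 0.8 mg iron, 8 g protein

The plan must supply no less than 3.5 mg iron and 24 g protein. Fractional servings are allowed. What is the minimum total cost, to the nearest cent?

Compare the cost at each extreme point of the feasible region.
pasta only: max(3.5/2.1, 24/7) = 3.429 servings → $1.89.
eggs only: max(3.5/0.8, 24/8) = 4.375 servings → $1.97.
pasta + eggs with both tight: 0.7857 servings and 2.312 servings → $1.47.
The minimum over all feasible corners is $1.47.

$1.47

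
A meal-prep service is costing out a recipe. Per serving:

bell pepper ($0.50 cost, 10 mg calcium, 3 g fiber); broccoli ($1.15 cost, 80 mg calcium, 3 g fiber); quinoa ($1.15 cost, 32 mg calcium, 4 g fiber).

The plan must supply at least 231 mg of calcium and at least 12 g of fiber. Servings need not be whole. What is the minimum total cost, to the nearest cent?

The cheapest plan sits at a corner of the feasible region — with two constraints it uses at most two foods.
bell pepper only: max(231/10, 12/3) = 23.1 servings → $11.55.
broccoli only: max(231/80, 12/3) = 4 servings → $4.60.
quinoa only: max(231/32, 12/4) = 7.219 servings → $8.30.
bell pepper + broccoli with both tight: 1.271 servings and 2.729 servings → $3.77.
bell pepper + quinoa with both targets exact would need a negative amount; discard.
broccoli + quinoa with both tight: 2.411 servings and 1.192 servings → $4.14.
So the least-cost plan costs $3.77.

$3.77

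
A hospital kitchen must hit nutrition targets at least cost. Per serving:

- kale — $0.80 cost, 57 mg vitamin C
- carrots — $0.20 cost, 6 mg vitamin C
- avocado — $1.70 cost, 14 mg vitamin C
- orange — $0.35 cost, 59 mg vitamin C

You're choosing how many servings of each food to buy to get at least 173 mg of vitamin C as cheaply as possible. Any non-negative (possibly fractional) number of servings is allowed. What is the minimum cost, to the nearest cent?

$1.03

Cost per mg of vitamin C: orange $0.0059, kale $0.0140, carrots $0.0333, avocado $0.1214.
With no serving limits, use only orange: 173 mg / 59 mg = 2.932 servings × $0.35 = $1.03.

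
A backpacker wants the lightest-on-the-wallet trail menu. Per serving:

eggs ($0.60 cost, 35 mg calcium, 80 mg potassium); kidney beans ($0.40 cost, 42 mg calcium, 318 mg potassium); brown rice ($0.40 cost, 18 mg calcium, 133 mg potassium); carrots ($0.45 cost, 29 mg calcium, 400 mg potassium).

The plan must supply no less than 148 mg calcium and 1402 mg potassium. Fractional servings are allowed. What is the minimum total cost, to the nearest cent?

A basic optimal solution has at most two foods positive. Try each food alone and each pair with both targets met exactly.
eggs only: max(148/35, 1402/80) = 17.52 servings → $10.52.
kidney beans only: max(148/42, 1402/318) = 4.409 servings → $1.76.
brown rice only: max(148/18, 1402/133) = 10.54 servings → $4.22.
carrots only: max(148/29, 1402/400) = 5.103 servings → $2.30.
eggs + kidney beans: the both-tight solution has a negative serving — not a feasible corner.
eggs + brown rice with both targets exact would need a negative amount; discard.
eggs + carrots with both tight: 1.587 servings and 3.188 servings → $2.39.
kidney beans + brown rice: the both-tight solution has a negative serving — not a feasible corner.
kidney beans + carrots with both tight: 2.447 servings and 1.56 servings → $1.68.
brown rice + carrots with both tight: 5.547 servings and 1.661 servings → $2.97.
The minimum over all feasible corners is $1.68.

$1.68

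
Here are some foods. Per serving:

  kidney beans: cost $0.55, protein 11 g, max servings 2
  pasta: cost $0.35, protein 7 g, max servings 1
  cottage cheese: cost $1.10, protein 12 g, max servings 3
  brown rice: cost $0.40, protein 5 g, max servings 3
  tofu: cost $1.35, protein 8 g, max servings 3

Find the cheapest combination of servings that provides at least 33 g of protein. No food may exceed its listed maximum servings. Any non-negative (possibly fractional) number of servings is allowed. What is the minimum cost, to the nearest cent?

$1.77

Cost per g of protein: kidney beans $0.0500, pasta $0.0500, brown rice $0.0800, cottage cheese $0.0917, tofu $0.1688.
Take 2 servings of kidney beans: +22.0 g protein for $1.10 (total $1.10, still need 11.0 g).
Take 1 serving of pasta: +7.0 g protein for $0.35 (total $1.45, still need 4.0 g).
Take 0.8 servings of brown rice: +4.0 g protein for $0.32 (total $1.77, still need 0.0 g).
Greedy by cheapest-per-g is optimal for a single linear constraint, so the minimum cost is $1.77.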